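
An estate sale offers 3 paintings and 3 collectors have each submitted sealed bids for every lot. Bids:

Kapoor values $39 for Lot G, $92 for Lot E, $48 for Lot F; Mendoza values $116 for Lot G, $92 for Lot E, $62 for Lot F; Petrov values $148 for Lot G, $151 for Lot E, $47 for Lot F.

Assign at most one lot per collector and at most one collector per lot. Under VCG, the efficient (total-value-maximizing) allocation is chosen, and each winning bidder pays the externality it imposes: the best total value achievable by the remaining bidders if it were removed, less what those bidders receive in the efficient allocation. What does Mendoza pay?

Efficient allocation: Kapoor→Lot F ($48), Mendoza→Lot G ($116), Petrov→Lot E ($151); total welfare W = $315.
Mendoza receives Lot G at value $116, so the others get W − 116 = $199.
Without Mendoza: best allocation of the remaining 2 bidders over all 3 lots is Kapoor→Lot E ($92), Petrov→Lot G ($148), total $240.
VCG payment = (others' best without Mendoza) − (others' welfare with Mendoza) = 240 − 199 = $41.

Mendoza pays $41.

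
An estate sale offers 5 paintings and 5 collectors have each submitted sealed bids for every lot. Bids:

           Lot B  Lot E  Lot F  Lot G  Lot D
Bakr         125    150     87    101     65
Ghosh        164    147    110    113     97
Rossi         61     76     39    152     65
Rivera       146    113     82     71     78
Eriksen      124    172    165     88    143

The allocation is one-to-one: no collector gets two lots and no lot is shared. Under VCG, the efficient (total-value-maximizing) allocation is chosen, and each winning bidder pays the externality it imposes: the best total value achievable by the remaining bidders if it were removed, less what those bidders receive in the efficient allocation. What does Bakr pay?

Bakr pays $50.

Efficient allocation: Bakr→Lot E ($150), Ghosh→Lot D ($97), Rossi→Lot G ($152), Rivera→Lot B ($146), Eriksen→Lot F ($165); total welfare W = $710.
Bakr receives Lot E at value $150, so the others get W − 150 = $560.
Without Bakr: best allocation of the remaining 4 bidders over all 5 lots is Ghosh→Lot E ($147), Rossi→Lot G ($152), Rivera→Lot B ($146), Eriksen→Lot F ($165), total $610.
VCG payment = (others' best without Bakr) − (others' welfare with Bakr) = 610 − 560 = $50.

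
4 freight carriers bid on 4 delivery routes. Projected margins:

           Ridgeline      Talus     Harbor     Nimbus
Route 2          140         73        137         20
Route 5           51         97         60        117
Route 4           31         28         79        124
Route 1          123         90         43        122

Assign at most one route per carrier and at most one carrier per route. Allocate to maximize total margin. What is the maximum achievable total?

Optimal: Ridgeline→Route 1 ($123k), Talus→Route 5 ($97k), Harbor→Route 2 ($137k), Nimbus→Route 4 ($124k) — total 123+97+137+124 = $481k.
Row-greedy (each carrier in turn takes its best remaining route) gives $438k, worse by 43.
Checked against all permutations: $481k is optimal.

Maximum total: $481k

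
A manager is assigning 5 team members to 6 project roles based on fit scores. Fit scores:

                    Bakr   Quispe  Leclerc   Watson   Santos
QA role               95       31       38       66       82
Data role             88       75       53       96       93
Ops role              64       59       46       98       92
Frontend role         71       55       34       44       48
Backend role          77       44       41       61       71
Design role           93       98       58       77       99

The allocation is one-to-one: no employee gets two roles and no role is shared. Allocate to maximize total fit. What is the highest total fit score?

Maximum total: 425 pts

Optimal: Bakr→QA role (95 pts), Quispe→Design role (98 pts), Leclerc→Backend role (41 pts), Watson→Ops role (98 pts), Santos→Data role (93 pts) — total 95+98+41+98+93 = 425 pts.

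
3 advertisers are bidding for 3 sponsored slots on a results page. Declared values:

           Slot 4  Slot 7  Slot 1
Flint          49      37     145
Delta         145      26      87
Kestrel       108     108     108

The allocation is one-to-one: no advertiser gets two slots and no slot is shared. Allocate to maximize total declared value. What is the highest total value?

Optimal: Flint→Slot 1 ($145), Delta→Slot 4 ($145), Kestrel→Slot 7 ($108) — total 145+145+108 = $398.
Swapping Delta↔Kestrel (Delta→Slot 7 $26, Kestrel→Slot 4 $108) loses 119.

Max total: $398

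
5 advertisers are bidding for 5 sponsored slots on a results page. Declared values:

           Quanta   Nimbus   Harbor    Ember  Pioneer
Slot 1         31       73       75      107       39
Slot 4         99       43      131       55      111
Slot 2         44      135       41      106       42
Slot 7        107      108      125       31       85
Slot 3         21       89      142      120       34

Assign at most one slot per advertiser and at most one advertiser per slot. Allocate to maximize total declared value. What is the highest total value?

Max total: $602

Optimal: Quanta→Slot 7 ($107), Nimbus→Slot 2 ($135), Harbor→Slot 3 ($142), Ember→Slot 1 ($107), Pioneer→Slot 4 ($111) — total 107+135+142+107+111 = $602.
Column-greedy (each slot in turn goes to its best remaining advertiser) gives $514, worse by 88.
Every other assignment is strictly worse.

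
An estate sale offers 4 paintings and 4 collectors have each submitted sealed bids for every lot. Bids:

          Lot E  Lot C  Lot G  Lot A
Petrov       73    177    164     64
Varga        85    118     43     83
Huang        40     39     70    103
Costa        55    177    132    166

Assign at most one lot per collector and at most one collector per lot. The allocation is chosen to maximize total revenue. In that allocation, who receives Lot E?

Optimal: Petrov→Lot G ($164), Varga→Lot E ($85), Huang→Lot A ($103), Costa→Lot C ($177) — total 164+85+103+177 = $529.
Varga's own top lot is Lot C ($118), but forcing Varga→Lot C and reassigning the rest optimally gives only $488 — worse by 41.

Varga receives Lot E.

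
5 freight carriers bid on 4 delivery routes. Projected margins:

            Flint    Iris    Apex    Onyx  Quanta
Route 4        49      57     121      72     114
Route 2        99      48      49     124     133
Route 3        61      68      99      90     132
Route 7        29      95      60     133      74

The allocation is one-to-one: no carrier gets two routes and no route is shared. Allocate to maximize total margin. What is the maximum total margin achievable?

Max total: $485k

Optimal: Apex→Route 4 ($121k), Flint→Route 2 ($99k), Quanta→Route 3 ($132k), Onyx→Route 7 ($133k) — total 121+99+132+133 = $485k.
Next-best assignment: Apex→Route 4, Onyx→Route 2, Quanta→Route 3, Iris→Route 7 = $472k.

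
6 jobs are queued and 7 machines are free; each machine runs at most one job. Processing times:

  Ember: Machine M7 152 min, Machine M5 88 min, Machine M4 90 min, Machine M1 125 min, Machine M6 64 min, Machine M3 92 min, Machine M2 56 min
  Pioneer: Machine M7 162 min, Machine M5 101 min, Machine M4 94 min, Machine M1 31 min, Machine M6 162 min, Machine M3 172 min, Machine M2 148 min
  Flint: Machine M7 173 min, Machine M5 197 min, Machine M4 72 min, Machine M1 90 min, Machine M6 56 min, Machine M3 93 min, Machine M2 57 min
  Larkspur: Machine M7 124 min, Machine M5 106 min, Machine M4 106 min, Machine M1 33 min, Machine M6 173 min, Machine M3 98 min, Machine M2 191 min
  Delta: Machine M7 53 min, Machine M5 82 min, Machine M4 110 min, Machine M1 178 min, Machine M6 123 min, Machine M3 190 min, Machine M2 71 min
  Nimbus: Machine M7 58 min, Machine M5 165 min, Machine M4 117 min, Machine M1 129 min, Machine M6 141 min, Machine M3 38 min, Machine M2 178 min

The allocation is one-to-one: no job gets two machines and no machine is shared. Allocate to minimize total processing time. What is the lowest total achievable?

Min total: 330 min

Optimal: Ember→Machine M2 (56 min), Pioneer→Machine M4 (94 min), Flint→Machine M6 (56 min), Larkspur→Machine M1 (33 min), Delta→Machine M7 (53 min), Nimbus→Machine M3 (38 min) — total 56+94+56+33+53+38 = 330 min.
Column-greedy (each machine in turn goes to its cheapest remaining job) gives 483 min, worse by 153.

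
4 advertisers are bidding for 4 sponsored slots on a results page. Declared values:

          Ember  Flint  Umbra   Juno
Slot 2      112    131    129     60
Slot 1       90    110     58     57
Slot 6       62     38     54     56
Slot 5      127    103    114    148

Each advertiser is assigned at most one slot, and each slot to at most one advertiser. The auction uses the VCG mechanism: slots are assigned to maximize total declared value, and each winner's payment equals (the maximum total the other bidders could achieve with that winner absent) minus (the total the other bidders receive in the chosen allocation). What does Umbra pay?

Efficient allocation: Ember→Slot 6 ($62), Flint→Slot 1 ($110), Umbra→Slot 2 ($129), Juno→Slot 5 ($148); total welfare W = $449.
Umbra receives Slot 2 at value $129, so the others get W − 129 = $320.
Without Umbra: best allocation of the remaining 3 bidders over all 4 slots is Ember→Slot 2 ($112), Flint→Slot 1 ($110), Juno→Slot 5 ($148), total $370.
VCG payment = (others' best without Umbra) − (others' welfare with Umbra) = 370 − 320 = $50.

Umbra pays $50.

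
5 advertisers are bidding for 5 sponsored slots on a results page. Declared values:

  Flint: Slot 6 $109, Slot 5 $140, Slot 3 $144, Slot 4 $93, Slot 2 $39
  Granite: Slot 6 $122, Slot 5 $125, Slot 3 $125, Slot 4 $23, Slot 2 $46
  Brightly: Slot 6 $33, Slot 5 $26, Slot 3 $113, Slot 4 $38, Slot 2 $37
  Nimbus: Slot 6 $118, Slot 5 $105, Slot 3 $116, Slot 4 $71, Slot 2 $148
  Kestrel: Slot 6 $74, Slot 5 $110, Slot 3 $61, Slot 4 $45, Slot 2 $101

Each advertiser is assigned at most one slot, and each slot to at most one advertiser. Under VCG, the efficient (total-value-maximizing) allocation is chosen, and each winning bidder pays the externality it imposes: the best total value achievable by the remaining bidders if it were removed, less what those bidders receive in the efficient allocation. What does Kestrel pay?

Efficient allocation: Flint→Slot 4 ($93), Granite→Slot 6 ($122), Brightly→Slot 3 ($113), Nimbus→Slot 2 ($148), Kestrel→Slot 5 ($110); total welfare W = $586.
Kestrel receives Slot 5 at value $110, so the others get W − 110 = $476.
Without Kestrel: best allocation of the remaining 4 bidders over all 5 slots is Flint→Slot 5 ($140), Granite→Slot 6 ($122), Brightly→Slot 3 ($113), Nimbus→Slot 2 ($148), total $523.
VCG payment = (others' best without Kestrel) − (others' welfare with Kestrel) = 523 − 476 = $47.

Kestrel pays $47.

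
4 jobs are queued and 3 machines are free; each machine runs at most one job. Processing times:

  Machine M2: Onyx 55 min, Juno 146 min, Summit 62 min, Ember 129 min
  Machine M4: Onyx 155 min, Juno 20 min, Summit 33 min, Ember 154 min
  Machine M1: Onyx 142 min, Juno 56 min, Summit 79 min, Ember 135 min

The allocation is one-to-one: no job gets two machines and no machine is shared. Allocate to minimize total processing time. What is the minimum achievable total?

Optimal: Onyx→Machine M2 (55 min), Summit→Machine M4 (33 min), Juno→Machine M1 (56 min) — total 55+33+56 = 144 min.
Next-best assignment: Onyx→Machine M2, Juno→Machine M4, Summit→Machine M1 = 154 min.

Min total: 144 min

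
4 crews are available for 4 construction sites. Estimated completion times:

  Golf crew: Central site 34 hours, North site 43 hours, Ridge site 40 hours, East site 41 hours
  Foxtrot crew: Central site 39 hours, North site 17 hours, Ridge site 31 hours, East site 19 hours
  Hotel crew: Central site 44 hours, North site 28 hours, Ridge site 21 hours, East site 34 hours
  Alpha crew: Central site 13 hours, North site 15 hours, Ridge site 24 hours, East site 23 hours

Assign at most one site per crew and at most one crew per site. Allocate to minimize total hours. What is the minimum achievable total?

Minimum total: 89 hours

This is the linear assignment problem.
Optimal: Golf crew→Central site (34 hours), Foxtrot crew→East site (19 hours), Hotel crew→Ridge site (21 hours), Alpha crew→North site (15 hours) — total 34+19+21+15 = 89 hours.
Row-greedy (each crew in turn takes its cheapest remaining site) gives 95 hours, worse by 6.
Next-best assignment: Golf crew→East site, Foxtrot crew→North site, Hotel crew→Ridge site, Alpha crew→Central site = 92 hours.
Checked against all permutations: 89 hours is optimal.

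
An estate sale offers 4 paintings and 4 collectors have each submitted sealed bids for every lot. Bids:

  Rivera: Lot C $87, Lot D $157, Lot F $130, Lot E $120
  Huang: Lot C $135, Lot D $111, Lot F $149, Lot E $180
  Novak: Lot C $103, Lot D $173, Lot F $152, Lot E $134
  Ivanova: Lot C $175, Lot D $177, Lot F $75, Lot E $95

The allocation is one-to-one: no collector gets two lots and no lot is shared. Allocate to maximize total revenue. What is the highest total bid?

Maximum total: $664

This is a one-to-one assignment (maximum-weight bipartite matching).
Optimal: Rivera→Lot D ($157), Huang→Lot E ($180), Novak→Lot F ($152), Ivanova→Lot C ($175) — total 157+180+152+175 = $664.
Column-greedy (each lot in turn goes to its best remaining collector) gives $617, worse by 47.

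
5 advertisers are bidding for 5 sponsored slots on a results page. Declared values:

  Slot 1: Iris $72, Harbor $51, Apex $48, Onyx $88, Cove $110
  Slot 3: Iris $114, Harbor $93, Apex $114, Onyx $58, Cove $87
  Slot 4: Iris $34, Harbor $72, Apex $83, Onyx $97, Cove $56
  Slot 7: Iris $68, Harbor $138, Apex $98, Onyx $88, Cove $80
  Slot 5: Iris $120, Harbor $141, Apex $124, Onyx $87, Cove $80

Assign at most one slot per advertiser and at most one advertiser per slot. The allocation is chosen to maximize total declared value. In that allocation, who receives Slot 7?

Treat this as an assignment problem: match each advertiser to one slot.
Optimal: Iris→Slot 3 ($114), Harbor→Slot 7 ($138), Apex→Slot 5 ($124), Onyx→Slot 4 ($97), Cove→Slot 1 ($110) — total 114+138+124+97+110 = $583.
Row-greedy (each advertiser in turn takes its best remaining slot) gives $579, worse by 4.
Harbor's own top slot is Slot 5 ($141), but forcing Harbor→Slot 5 and reassigning the rest optimally gives only $560 — worse by 23.

Harbor receives Slot 7.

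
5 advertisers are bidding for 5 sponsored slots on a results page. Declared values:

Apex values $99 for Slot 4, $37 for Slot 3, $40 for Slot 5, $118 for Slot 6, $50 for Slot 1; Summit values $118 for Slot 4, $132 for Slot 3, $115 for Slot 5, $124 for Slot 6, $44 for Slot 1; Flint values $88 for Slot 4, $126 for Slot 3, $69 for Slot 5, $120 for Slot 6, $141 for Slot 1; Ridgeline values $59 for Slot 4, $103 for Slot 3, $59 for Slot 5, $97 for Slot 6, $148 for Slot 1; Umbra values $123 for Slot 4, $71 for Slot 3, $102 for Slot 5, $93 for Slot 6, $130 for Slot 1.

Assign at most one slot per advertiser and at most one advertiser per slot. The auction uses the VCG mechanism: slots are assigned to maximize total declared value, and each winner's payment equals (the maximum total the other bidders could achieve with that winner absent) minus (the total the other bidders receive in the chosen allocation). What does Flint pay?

Efficient allocation: Apex→Slot 6 ($118), Summit→Slot 5 ($115), Flint→Slot 3 ($126), Ridgeline→Slot 1 ($148), Umbra→Slot 4 ($123); total welfare W = $630.
Flint receives Slot 3 at value $126, so the others get W − 126 = $504.
Without Flint: best allocation of the remaining 4 bidders over all 5 slots is Apex→Slot 6 ($118), Summit→Slot 3 ($132), Ridgeline→Slot 1 ($148), Umbra→Slot 4 ($123), total $521.
VCG payment = (others' best without Flint) − (others' welfare with Flint) = 521 − 504 = $17.

Flint pays $17.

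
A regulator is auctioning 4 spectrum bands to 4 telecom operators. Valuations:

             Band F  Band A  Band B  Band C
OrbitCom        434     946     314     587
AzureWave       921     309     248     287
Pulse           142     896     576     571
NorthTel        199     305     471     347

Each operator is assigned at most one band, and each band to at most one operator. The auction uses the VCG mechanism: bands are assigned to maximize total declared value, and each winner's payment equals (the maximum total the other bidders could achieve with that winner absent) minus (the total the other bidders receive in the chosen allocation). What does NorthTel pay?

Efficient allocation: OrbitCom→Band A ($946M), AzureWave→Band F ($921M), Pulse→Band C ($571M), NorthTel→Band B ($471M); total welfare W = $2909M.
NorthTel receives Band B at value $471M, so the others get W − 471 = $2438M.
Without NorthTel: best allocation of the remaining 3 bidders over all 4 bands is OrbitCom→Band A ($946M), AzureWave→Band F ($921M), Pulse→Band B ($576M), total $2443M.
VCG payment = (others' best without NorthTel) − (others' welfare with NorthTel) = 2443 − 2438 = $5M.

NorthTel pays $5M.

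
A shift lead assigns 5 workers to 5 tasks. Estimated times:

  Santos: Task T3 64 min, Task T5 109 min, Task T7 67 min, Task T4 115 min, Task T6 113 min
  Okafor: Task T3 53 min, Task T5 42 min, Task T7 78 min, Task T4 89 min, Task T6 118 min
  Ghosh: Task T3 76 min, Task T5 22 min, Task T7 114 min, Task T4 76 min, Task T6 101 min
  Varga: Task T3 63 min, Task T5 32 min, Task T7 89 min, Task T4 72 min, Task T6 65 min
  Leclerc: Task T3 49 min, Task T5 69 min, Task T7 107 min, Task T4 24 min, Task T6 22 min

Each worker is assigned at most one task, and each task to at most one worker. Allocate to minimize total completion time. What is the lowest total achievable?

Optimal: Santos→Task T7 (67 min), Okafor→Task T3 (53 min), Ghosh→Task T5 (22 min), Varga→Task T6 (65 min), Leclerc→Task T4 (24 min) — total 67+53+22+65+24 = 231 min.
Min-entry greedy (repeatedly take the single cheapest remaining cell) gives 236 min, worse by 5.
Checked against all permutations: 231 min is optimal.

Minimum total: 231 min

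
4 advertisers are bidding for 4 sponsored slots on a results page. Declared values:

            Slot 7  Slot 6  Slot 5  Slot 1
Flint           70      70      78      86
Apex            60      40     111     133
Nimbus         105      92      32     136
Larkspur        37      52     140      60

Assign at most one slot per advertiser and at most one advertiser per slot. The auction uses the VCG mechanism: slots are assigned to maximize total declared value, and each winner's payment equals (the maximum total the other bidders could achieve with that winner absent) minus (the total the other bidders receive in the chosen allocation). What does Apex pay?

Apex pays $31.

Efficient allocation: Flint→Slot 6 ($70), Apex→Slot 1 ($133), Nimbus→Slot 7 ($105), Larkspur→Slot 5 ($140); total welfare W = $448.
Apex receives Slot 1 at value $133, so the others get W − 133 = $315.
Without Apex: best allocation of the remaining 3 bidders over all 4 slots is Flint→Slot 7 ($70), Nimbus→Slot 1 ($136), Larkspur→Slot 5 ($140), total $346.
VCG payment = (others' best without Apex) − (others' welfare with Apex) = 346 − 315 = $31.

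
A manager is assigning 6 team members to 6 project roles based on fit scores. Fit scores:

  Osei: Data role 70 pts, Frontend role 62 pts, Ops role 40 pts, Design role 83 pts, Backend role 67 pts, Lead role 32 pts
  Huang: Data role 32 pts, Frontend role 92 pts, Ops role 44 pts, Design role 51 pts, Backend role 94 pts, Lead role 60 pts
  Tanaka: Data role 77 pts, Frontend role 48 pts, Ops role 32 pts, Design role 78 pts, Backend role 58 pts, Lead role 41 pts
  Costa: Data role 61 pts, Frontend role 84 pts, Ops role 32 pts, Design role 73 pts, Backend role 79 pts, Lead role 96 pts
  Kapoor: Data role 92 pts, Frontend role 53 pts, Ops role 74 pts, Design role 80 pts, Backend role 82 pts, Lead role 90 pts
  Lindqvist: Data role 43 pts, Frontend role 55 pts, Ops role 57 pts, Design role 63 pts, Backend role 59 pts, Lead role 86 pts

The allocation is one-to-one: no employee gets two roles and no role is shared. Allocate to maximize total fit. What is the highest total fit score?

Maximum total: 498 pts

Optimal: Osei→Design role (83 pts), Huang→Backend role (94 pts), Tanaka→Data role (77 pts), Costa→Frontend role (84 pts), Kapoor→Ops role (74 pts), Lindqvist→Lead role (86 pts) — total 83+94+77+84+74+86 = 498 pts.
Max-entry greedy (repeatedly take the single best remaining cell) gives 470 pts, worse by 28.
Swapping Huang↔Kapoor (Huang→Ops role 44 pts, Kapoor→Backend role 82 pts) loses 42.
Checked against all permutations: 498 pts is optimal.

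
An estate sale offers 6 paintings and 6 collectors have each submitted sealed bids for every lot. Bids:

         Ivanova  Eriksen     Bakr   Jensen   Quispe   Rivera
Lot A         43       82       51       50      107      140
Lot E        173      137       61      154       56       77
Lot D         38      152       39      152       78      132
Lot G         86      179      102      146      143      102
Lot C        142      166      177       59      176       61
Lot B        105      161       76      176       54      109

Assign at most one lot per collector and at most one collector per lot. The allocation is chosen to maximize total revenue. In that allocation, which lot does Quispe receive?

Treat this as an assignment problem: match each collector to one lot.
Optimal: Ivanova→Lot E ($173), Eriksen→Lot D ($152), Bakr→Lot C ($177), Jensen→Lot B ($176), Quispe→Lot G ($143), Rivera→Lot A ($140) — total 173+152+177+176+143+140 = $961.
Max-entry greedy (repeatedly take the single best remaining cell) gives $923, worse by 38.
Next-best assignment: Ivanova→Lot E, Eriksen→Lot B, Bakr→Lot C, Jensen→Lot D, Quispe→Lot G, Rivera→Lot A = $946.
Swapping Bakr↔Jensen (Bakr→Lot B $76, Jensen→Lot C $59) loses 218.
No other one-to-one assignment exceeds $961.
Quispe's own top lot is Lot C ($176), but forcing Quispe→Lot C and reassigning the rest optimally gives only $919 — worse by 42.

Quispe receives Lot G.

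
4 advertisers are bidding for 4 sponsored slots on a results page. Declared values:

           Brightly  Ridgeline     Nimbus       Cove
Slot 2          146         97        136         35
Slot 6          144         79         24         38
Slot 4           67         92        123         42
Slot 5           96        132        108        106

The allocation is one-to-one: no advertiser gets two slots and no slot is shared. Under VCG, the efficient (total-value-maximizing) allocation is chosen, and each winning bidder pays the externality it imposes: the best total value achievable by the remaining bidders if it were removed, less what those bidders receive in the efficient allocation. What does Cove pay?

Efficient allocation: Brightly→Slot 6 ($144), Ridgeline→Slot 4 ($92), Nimbus→Slot 2 ($136), Cove→Slot 5 ($106); total welfare W = $478.
Cove receives Slot 5 at value $106, so the others get W − 106 = $372.
Without Cove: best allocation of the remaining 3 bidders over all 4 slots is Brightly→Slot 6 ($144), Ridgeline→Slot 5 ($132), Nimbus→Slot 2 ($136), total $412.
VCG payment = (others' best without Cove) − (others' welfare with Cove) = 412 − 372 = $40.

Cove pays $40.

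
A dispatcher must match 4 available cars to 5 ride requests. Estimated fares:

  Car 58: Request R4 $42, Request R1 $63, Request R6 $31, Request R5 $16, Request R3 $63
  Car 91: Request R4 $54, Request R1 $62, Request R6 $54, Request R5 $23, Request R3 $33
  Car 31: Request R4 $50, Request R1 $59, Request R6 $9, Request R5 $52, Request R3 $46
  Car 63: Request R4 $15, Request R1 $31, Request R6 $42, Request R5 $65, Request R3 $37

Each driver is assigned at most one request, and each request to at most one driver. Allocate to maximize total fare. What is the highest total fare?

Max total: $241

Treat this as an assignment problem: match each driver to one request.
Optimal: Car 58→Request R3 ($63), Car 91→Request R4 ($54), Car 31→Request R1 ($59), Car 63→Request R5 ($65) — total 63+54+59+65 = $241.
No other one-to-one assignment exceeds $241.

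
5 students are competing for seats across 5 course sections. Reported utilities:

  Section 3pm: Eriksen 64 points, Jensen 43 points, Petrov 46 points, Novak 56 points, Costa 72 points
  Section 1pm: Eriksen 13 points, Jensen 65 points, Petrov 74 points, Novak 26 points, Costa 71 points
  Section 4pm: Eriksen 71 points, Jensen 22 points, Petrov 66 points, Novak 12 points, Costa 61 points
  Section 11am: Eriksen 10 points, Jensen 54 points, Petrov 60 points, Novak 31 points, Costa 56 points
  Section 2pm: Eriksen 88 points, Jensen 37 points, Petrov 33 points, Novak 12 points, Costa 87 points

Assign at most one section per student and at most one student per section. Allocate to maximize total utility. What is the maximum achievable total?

Treat this as an assignment problem: match each student to one section.
Optimal: Eriksen→Section 4pm (71 points), Jensen→Section 11am (54 points), Petrov→Section 1pm (74 points), Novak→Section 3pm (56 points), Costa→Section 2pm (87 points) — total 71+54+74+56+87 = 342 points.
Row-greedy (each student in turn takes its best remaining section) gives 331 points, worse by 11.
Next-best assignment: Eriksen→Section 4pm, Jensen→Section 1pm, Petrov→Section 11am, Novak→Section 3pm, Costa→Section 2pm = 339 points.
Every other assignment is strictly worse.

Max total: 342 points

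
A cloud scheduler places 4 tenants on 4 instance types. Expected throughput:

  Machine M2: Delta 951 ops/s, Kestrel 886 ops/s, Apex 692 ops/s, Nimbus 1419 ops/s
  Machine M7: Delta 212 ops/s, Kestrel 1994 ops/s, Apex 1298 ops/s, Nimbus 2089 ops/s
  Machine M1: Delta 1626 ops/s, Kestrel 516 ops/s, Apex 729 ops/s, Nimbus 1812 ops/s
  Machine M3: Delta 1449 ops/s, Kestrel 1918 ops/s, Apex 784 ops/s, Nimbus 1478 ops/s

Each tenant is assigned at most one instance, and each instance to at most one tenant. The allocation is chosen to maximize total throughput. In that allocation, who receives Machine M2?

Apex receives Machine M2.

This is the linear assignment problem.
Optimal: Delta→Machine M1 (1626 ops/s), Kestrel→Machine M3 (1918 ops/s), Apex→Machine M2 (692 ops/s), Nimbus→Machine M7 (2089 ops/s) — total 1626+1918+692+2089 = 6325 ops/s.
Row-greedy (each tenant in turn takes its best remaining instance) gives 5823 ops/s, worse by 502.
Next-best assignment: Delta→Machine M1, Kestrel→Machine M3, Apex→Machine M7, Nimbus→Machine M2 = 6261 ops/s.
Apex's own top instance is Machine M7 (1298 ops/s), but forcing Apex→Machine M7 and reassigning the rest optimally gives only 6261 ops/s — worse by 64.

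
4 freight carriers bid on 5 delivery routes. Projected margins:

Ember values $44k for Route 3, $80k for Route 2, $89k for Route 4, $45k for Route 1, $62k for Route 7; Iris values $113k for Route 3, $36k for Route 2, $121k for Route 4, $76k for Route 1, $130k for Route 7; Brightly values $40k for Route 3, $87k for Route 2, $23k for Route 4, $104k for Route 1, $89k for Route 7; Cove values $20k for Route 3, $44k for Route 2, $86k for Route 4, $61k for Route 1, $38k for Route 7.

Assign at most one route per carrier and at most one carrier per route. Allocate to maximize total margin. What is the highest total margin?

Optimal: Ember→Route 2 ($80k), Iris→Route 7 ($130k), Brightly→Route 1 ($104k), Cove→Route 4 ($86k) — total 80+130+104+86 = $400k.
Max-entry greedy (repeatedly take the single best remaining cell) gives $367k, worse by 33.

Max total: $400k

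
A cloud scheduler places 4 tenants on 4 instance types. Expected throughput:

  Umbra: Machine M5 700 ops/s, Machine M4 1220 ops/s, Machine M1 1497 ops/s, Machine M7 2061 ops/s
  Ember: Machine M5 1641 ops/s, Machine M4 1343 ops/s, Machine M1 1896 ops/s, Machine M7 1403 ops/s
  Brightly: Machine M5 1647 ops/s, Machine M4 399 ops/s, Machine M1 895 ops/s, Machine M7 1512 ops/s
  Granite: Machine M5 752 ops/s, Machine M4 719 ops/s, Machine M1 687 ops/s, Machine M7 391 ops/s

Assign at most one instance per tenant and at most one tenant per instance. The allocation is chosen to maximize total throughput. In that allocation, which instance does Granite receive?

Granite receives Machine M4.

Optimal: Umbra→Machine M7 (2061 ops/s), Ember→Machine M1 (1896 ops/s), Brightly→Machine M5 (1647 ops/s), Granite→Machine M4 (719 ops/s) — total 2061+1896+1647+719 = 6323 ops/s.
Column-greedy (each instance in turn goes to its best remaining tenant) gives 4878 ops/s, worse by 1445.
Next-best assignment: Umbra→Machine M7, Ember→Machine M4, Brightly→Machine M5, Granite→Machine M1 = 5738 ops/s.
Swapping Umbra↔Granite (Umbra→Machine M4 1220 ops/s, Granite→Machine M7 391 ops/s) loses 1169.
Every other assignment is strictly worse.
Granite's own top instance is Machine M5 (752 ops/s), but forcing Granite→Machine M5 and reassigning the rest optimally gives only 5380 ops/s — worse by 943.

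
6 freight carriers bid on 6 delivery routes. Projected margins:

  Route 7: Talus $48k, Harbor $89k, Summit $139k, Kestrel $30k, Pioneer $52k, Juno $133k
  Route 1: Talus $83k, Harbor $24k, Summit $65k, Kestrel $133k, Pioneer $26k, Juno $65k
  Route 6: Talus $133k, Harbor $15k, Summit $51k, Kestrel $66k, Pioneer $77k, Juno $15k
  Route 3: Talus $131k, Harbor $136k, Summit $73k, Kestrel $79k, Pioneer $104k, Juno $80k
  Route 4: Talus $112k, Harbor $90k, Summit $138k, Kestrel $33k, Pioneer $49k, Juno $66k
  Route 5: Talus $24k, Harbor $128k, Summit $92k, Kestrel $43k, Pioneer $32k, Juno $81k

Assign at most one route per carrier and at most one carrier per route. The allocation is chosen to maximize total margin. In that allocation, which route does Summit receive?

Summit receives Route 4.

This is a one-to-one assignment (maximum-weight bipartite matching).
Optimal: Talus→Route 6 ($133k), Harbor→Route 5 ($128k), Summit→Route 4 ($138k), Kestrel→Route 1 ($133k), Pioneer→Route 3 ($104k), Juno→Route 7 ($133k) — total 133+128+138+133+104+133 = $769k.
Column-greedy (each route in turn goes to its best remaining carrier) gives $639k, worse by 130.
Swapping Juno↔Pioneer (Juno→Route 3 $80k, Pioneer→Route 7 $52k) loses 105.
Every other assignment is strictly worse.
Summit's own top route is Route 7 ($139k), but forcing Summit→Route 7 and reassigning the rest optimally gives only $703k — worse by 66.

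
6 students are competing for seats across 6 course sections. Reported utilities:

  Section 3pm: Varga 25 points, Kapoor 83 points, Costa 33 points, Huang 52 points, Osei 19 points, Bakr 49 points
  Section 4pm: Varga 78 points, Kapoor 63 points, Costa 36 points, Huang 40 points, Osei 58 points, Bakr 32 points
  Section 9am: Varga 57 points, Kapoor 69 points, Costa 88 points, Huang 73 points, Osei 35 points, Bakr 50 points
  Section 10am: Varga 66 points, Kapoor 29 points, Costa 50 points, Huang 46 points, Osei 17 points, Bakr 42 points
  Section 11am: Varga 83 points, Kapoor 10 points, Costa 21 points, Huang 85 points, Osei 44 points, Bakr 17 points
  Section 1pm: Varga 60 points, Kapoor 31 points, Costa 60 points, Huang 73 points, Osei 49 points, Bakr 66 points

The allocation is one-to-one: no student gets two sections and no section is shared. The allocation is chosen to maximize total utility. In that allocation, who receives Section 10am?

This is the linear assignment problem.
Optimal: Varga→Section 10am (66 points), Kapoor→Section 3pm (83 points), Costa→Section 9am (88 points), Huang→Section 11am (85 points), Osei→Section 4pm (58 points), Bakr→Section 1pm (66 points) — total 66+83+88+85+58+66 = 446 points.
Varga's own top section is Section 11am (83 points), but forcing Varga→Section 11am and reassigning the rest optimally gives only 427 points — worse by 19.

Varga receives Section 10am.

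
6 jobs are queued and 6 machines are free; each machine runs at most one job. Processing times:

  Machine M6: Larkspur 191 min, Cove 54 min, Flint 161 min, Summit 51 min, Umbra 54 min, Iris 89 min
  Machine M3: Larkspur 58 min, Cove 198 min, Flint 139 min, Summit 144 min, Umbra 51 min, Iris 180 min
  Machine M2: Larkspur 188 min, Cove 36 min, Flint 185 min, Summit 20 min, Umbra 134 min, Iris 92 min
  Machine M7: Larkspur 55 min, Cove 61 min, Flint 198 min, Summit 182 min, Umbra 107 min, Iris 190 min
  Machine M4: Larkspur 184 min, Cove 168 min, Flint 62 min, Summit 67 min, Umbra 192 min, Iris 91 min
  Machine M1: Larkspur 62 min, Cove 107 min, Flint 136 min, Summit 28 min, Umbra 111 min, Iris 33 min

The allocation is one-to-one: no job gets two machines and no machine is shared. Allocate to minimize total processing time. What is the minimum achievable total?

Min total: 275 min

Optimal: Larkspur→Machine M7 (55 min), Cove→Machine M6 (54 min), Flint→Machine M4 (62 min), Summit→Machine M2 (20 min), Umbra→Machine M3 (51 min), Iris→Machine M1 (33 min) — total 55+54+62+20+51+33 = 275 min.
Row-greedy (each job in turn takes its cheapest remaining machine) gives 321 min, worse by 46.
Next-best assignment: Larkspur→Machine M3, Cove→Machine M7, Flint→Machine M4, Summit→Machine M2, Umbra→Machine M6, Iris→Machine M1 = 288 min.
Swapping Cove↔Larkspur (Cove→Machine M7 61 min, Larkspur→Machine M6 191 min) adds 143.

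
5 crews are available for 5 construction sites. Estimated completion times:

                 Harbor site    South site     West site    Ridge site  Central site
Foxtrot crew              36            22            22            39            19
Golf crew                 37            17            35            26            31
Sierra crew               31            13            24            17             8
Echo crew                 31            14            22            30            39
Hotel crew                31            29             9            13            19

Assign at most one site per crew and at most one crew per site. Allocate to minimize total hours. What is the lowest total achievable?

Min total: 91 hours

This is the linear assignment problem.
Optimal: Foxtrot crew→West site (22 hours), Golf crew→South site (17 hours), Sierra crew→Central site (8 hours), Echo crew→Harbor site (31 hours), Hotel crew→Ridge site (13 hours) — total 22+17+8+31+13 = 91 hours.
Next-best assignment: Foxtrot crew→Harbor site, Golf crew→Ridge site, Sierra crew→Central site, Echo crew→South site, Hotel crew→West site = 93 hours.
No other one-to-one assignment undercuts 91 hours.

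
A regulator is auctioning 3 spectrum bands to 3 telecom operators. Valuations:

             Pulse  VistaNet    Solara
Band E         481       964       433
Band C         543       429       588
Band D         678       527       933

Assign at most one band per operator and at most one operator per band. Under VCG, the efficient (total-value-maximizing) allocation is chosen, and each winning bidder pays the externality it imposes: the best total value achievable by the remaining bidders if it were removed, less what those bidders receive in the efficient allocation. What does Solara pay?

Efficient allocation: Pulse→Band C ($543M), VistaNet→Band E ($964M), Solara→Band D ($933M); total welfare W = $2440M.
Solara receives Band D at value $933M, so the others get W − 933 = $1507M.
Without Solara: best allocation of the remaining 2 bidders over all 3 bands is Pulse→Band D ($678M), VistaNet→Band E ($964M), total $1642M.
VCG payment = (others' best without Solara) − (others' welfare with Solara) = 1642 − 1507 = $135M.

Solara pays $135M.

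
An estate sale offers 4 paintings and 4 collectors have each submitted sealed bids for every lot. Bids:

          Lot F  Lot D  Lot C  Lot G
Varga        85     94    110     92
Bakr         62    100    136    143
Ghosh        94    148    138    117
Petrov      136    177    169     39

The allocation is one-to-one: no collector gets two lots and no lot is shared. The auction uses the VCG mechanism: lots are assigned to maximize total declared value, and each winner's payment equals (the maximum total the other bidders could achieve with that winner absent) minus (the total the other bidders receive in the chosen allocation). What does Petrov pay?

Efficient allocation: Varga→Lot F ($85), Bakr→Lot G ($143), Ghosh→Lot D ($148), Petrov→Lot C ($169); total welfare W = $545.
Petrov receives Lot C at value $169, so the others get W − 169 = $376.
Without Petrov: best allocation of the remaining 3 bidders over all 4 lots is Varga→Lot C ($110), Bakr→Lot G ($143), Ghosh→Lot D ($148), total $401.
VCG payment = (others' best without Petrov) − (others' welfare with Petrov) = 401 − 376 = $25.

Petrov pays $25.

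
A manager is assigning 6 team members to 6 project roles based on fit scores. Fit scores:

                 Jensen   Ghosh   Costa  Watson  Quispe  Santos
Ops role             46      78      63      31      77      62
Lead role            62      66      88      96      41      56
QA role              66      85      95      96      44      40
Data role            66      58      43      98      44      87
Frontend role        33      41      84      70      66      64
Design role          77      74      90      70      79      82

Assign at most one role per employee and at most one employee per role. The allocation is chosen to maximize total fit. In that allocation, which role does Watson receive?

Optimal: Jensen→Design role (77 pts), Ghosh→QA role (85 pts), Costa→Frontend role (84 pts), Watson→Lead role (96 pts), Quispe→Ops role (77 pts), Santos→Data role (87 pts) — total 77+85+84+96+77+87 = 506 pts.
Max-entry greedy (repeatedly take the single best remaining cell) gives 481 pts, worse by 25.
Next-best assignment: Jensen→Design role, Ghosh→Ops role, Costa→QA role, Watson→Lead role, Quispe→Frontend role, Santos→Data role = 499 pts.
Watson's own top role is Data role (98 pts), but forcing Watson→Data role and reassigning the rest optimally gives only 489 pts — worse by 17.

Watson receives Lead role.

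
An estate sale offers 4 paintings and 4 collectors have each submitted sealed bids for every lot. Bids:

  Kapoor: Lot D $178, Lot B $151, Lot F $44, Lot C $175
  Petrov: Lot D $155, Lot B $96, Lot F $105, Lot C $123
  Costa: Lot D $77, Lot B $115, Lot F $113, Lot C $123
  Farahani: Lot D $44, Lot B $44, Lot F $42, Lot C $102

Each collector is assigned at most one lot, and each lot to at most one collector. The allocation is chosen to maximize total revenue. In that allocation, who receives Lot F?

Costa receives Lot F.

Optimal: Kapoor→Lot B ($151), Petrov→Lot D ($155), Costa→Lot F ($113), Farahani→Lot C ($102) — total 151+155+113+102 = $521.
Row-greedy (each collector in turn takes its best remaining lot) gives $458, worse by 63.
Next-best assignment: Kapoor→Lot D, Petrov→Lot F, Costa→Lot B, Farahani→Lot C = $500.
Costa's own top lot is Lot C ($123), but forcing Costa→Lot C and reassigning the rest optimally gives only $471 — worse by 50.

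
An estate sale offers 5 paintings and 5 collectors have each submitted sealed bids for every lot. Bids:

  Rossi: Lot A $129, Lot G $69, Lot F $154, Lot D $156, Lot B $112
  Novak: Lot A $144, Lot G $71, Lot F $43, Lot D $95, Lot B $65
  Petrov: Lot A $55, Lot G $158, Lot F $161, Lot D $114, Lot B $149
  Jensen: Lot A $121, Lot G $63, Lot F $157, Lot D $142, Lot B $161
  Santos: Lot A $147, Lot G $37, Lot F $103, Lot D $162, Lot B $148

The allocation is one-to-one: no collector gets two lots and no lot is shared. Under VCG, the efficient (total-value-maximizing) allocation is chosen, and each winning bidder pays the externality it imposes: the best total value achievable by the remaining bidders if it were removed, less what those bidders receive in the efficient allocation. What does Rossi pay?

Efficient allocation: Rossi→Lot F ($154), Novak→Lot A ($144), Petrov→Lot G ($158), Jensen→Lot B ($161), Santos→Lot D ($162); total welfare W = $779.
Rossi receives Lot F at value $154, so the others get W − 154 = $625.
Without Rossi: best allocation of the remaining 4 bidders over all 5 lots is Novak→Lot A ($144), Petrov→Lot F ($161), Jensen→Lot B ($161), Santos→Lot D ($162), total $628.
VCG payment = (others' best without Rossi) − (others' welfare with Rossi) = 628 − 625 = $3.

Rossi pays $3.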